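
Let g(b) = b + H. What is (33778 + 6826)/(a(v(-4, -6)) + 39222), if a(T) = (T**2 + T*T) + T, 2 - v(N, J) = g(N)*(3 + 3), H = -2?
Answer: 10151/10537 ≈ 0.96337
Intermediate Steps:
g(b) = -2 + b (g(b) = b - 2 = -2 + b)
v(N, J) = 14 - 6*N (v(N, J) = 2 - (-2 + N)*(3 + 3) = 2 - (-2 + N)*6 = 2 - (-12 + 6*N) = 2 + (12 - 6*N) = 14 - 6*N)
a(T) = T + 2*T**2 (a(T) = (T**2 + T**2) + T = 2*T**2 + T = T + 2*T**2)
(33778 + 6826)/(a(v(-4, -6)) + 39222) = (33778 + 6826)/((14 - 6*(-4))*(1 + 2*(14 - 6*(-4))) + 39222) = 40604/((14 + 24)*(1 + 2*(14 + 24)) + 39222) = 40604/(38*(1 + 2*38) + 39222) = 40604/(38*(1 + 76) + 39222) = 40604/(38*77 + 39222) = 40604/(2926 + 39222) = 40604/42148 = 40604*(1/42148) = 10151/10537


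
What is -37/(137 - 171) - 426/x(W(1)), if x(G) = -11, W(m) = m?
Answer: 14891/374 ≈ 39.815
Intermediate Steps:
-37/(137 - 171) - 426/x(W(1)) = -37/(137 - 171) - 426/(-11) = -37/(-34) - 426*(-1/11) = -37*(-1/34) + 426/11 = 37/34 + 426/11 = 14891/374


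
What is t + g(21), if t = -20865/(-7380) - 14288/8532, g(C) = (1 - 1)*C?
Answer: 403193/349812 ≈ 1.1526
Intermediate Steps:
g(C) = 0 (g(C) = 0*C = 0)
t = 403193/349812 (t = -20865*(-1/7380) - 14288*1/8532 = 1391/492 - 3572/2133 = 403193/349812 ≈ 1.1526)
t + g(21) = 403193/349812 + 0 = 403193/349812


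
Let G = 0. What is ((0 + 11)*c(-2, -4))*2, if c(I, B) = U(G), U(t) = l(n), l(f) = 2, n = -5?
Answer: 44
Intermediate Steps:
U(t) = 2
c(I, B) = 2
((0 + 11)*c(-2, -4))*2 = ((0 + 11)*2)*2 = (11*2)*2 = 22*2 = 44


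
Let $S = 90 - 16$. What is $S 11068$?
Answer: $819032$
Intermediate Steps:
$S = 74$ ($S = 90 - 16 = 74$)
$S 11068 = 74 \cdot 11068 = 819032$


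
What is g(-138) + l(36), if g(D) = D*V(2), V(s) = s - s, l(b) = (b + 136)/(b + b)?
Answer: 43/18 ≈ 2.3889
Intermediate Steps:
l(b) = (136 + b)/(2*b) (l(b) = (136 + b)/((2*b)) = (136 + b)*(1/(2*b)) = (136 + b)/(2*b))
V(s) = 0
g(D) = 0 (g(D) = D*0 = 0)
g(-138) + l(36) = 0 + (1/2)*(136 + 36)/36 = 0 + (1/2)*(1/36)*172 = 0 + 43/18 = 43/18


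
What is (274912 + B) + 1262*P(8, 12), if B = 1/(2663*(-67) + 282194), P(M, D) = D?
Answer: 30099981289/103773 ≈ 2.9006e+5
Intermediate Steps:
B = 1/103773 (B = 1/(-178421 + 282194) = 1/103773 ≈ 9.6364e-6)
(274912 + B) + 1262*P(8, 12) = (274912 + 1/103773) + 1262*12 = 28528442977/103773 + 15144 = 30099981289/103773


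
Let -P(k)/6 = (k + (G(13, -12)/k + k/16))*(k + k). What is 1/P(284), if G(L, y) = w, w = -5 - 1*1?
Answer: -1/1028292 ≈ -9.7249e-7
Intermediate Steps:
w = -6 (w = -5 - 1 = -6)
G(L, y) = -6
P(k) = -12*k*(-6/k + 17*k/16) (P(k) = -6*(k + (-6/k + k/16))*(k + k) = -6*(k + (-6/k + k*(1/16)))*2*k = -6*(k + (-6/k + k/16))*2*k = -6*(-6/k + 17*k/16)*2*k = -12*k*(-6/k + 17*k/16))
1/P(284) = 1/(72 - 51/4*284²) = 1/(72 - 51/4*80656) = 1/(72 - 1028364) = 1/(-1028292) = -1/1028292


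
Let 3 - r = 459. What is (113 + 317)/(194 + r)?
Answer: -215/131 ≈ -1.6412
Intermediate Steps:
r = -456 (r = 3 - 1*459 = 3 - 459 = -456)
(113 + 317)/(194 + r) = (113 + 317)/(194 - 456) = 430/(-262) = 430*(-1/262) = -215/131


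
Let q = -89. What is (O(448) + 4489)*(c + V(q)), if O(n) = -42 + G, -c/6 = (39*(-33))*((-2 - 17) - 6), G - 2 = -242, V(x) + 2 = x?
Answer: -812544187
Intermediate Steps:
V(x) = -2 + x
G = -240 (G = 2 - 242 = -240)
c = -193050 (c = -6*39*(-33)*((-2 - 17) - 6) = -(-7722)*(-19 - 6) = -(-7722)*(-25) = -6*32175 = -193050)
O(n) = -282 (O(n) = -42 - 240 = -282)
(O(448) + 4489)*(c + V(q)) = (-282 + 4489)*(-193050 + (-2 - 89)) = 4207*(-193050 - 91) = 4207*(-193141) = -812544187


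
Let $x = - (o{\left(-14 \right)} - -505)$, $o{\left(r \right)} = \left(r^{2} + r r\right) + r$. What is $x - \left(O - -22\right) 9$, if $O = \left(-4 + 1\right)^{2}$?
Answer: $-1162$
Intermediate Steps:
$O = 9$ ($O = \left(-3\right)^{2} = 9$)
$o{\left(r \right)} = r + 2 r^{2}$ ($o{\left(r \right)} = \left(r^{2} + r^{2}\right) + r = 2 r^{2} + r = r + 2 r^{2}$)
$x = -883$ ($x = - (- 14 \left(1 + 2 \left(-14\right)\right) - -505) = - (- 14 \left(1 - 28\right) + 505) = - (\left(-14\right) \left(-27\right) + 505) = - (378 + 505) = \left(-1\right) 883 = -883$)
$x - \left(O - -22\right) 9 = -883 - \left(9 - -22\right) 9 = -883 - \left(9 + 22\right) 9 = -883 - 31 \cdot 9 = -883 - 279 = -1162$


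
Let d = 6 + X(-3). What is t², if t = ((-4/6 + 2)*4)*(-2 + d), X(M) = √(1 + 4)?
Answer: 1792/3 + 2048*√5/9 ≈ 1106.2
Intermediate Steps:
X(M) = √5
d = 6 + √5 ≈ 8.2361
t = 64/3 + 16*√5/3 (t = ((-4/6 + 2)*4)*(-2 + (6 + √5)) = ((-4*⅙ + 2)*4)*(4 + √5) = ((-⅔ + 2)*4)*(4 + √5) = ((4/3)*4)*(4 + √5) = 16*(4 + √5)/3 = 64/3 + 16*√5/3 ≈ 33.259)
t² = (64/3 + 16*√5/3)²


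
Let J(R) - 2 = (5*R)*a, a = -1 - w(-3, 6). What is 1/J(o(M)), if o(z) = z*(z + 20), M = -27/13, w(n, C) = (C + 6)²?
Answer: 169/4561313 ≈ 3.7051e-5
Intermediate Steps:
w(n, C) = (6 + C)²
M = -27/13 (M = -27*1/13 = -27/13 ≈ -2.0769)
o(z) = z*(20 + z)
a = -145 (a = -1 - (6 + 6)² = -1 - 1*12² = -1 - 1*144 = -1 - 144 = -145)
J(R) = 2 - 725*R (J(R) = 2 + (5*R)*(-145) = 2 - 725*R)
1/J(o(M)) = 1/(2 - (-19575)*(20 - 27/13)/13) = 1/(2 - (-19575)*233/(13*13)) = 1/(2 - 725*(-6291/169)) = 1/(2 + 4560975/169) = 1/(4561313/169) = 169/4561313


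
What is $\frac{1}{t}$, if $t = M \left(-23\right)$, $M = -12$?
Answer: $\frac{1}{276} \approx 0.0036232$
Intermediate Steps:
$t = 276$ ($t = \left(-12\right) \left(-23\right) = 276$)
$\frac{1}{t} = \frac{1}{276}$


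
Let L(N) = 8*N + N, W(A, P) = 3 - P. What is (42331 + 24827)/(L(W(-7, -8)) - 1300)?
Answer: -67158/1201 ≈ -55.918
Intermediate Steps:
L(N) = 9*N
(42331 + 24827)/(L(W(-7, -8)) - 1300) = (42331 + 24827)/(9*(3 - 1*(-8)) - 1300) = 67158/(9*(3 + 8) - 1300) = 67158/(9*11 - 1300) = 67158/(99 - 1300) = 67158/(-1201) = 67158*(-1/1201) = -67158/1201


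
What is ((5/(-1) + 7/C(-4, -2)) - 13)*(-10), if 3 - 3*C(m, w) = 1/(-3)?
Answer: 117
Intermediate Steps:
C(m, w) = 10/9 (C(m, w) = 1 - ⅓/(-3) = 1 - ⅓*(-⅓) = 1 + ⅑ = 10/9)
((5/(-1) + 7/C(-4, -2)) - 13)*(-10) = ((5/(-1) + 7/(10/9)) - 13)*(-10) = ((5*(-1) + 7*(9/10)) - 13)*(-10) = ((-5 + 63/10) - 13)*(-10) = (13/10 - 13)*(-10) = -117/10*(-10) = 117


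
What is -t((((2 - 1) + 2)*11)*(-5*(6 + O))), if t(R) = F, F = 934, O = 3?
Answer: -934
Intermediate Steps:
t(R) = 934
-t((((2 - 1) + 2)*11)*(-5*(6 + O))) = -1*934 = -934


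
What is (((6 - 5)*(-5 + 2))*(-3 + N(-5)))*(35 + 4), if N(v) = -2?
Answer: 585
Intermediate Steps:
(((6 - 5)*(-5 + 2))*(-3 + N(-5)))*(35 + 4) = (((6 - 5)*(-5 + 2))*(-3 - 2))*(35 + 4) = ((1*(-3))*(-5))*39 = -3*(-5)*39 = 15*39 = 585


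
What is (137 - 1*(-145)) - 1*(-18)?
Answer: 300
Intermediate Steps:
(137 - 1*(-145)) - 1*(-18) = (137 + 145) + 18 = 282 + 18 = 300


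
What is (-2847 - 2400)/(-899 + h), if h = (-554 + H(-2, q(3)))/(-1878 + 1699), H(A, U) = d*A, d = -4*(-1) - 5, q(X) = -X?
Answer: 85383/14579 ≈ 5.8566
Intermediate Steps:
d = -1 (d = 4 - 5 = -1)
H(A, U) = -A
h = 552/179 (h = (-554 - 1*(-2))/(-1878 + 1699) = (-554 + 2)/(-179) = -552*(-1/179) = 552/179 ≈ 3.0838)
(-2847 - 2400)/(-899 + h) = (-2847 - 2400)/(-899 + 552/179) = -5247/(-160369/179) = -5247*(-179/160369) = 85383/14579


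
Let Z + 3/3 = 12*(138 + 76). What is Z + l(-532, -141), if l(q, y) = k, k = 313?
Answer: 2880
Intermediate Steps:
l(q, y) = 313
Z = 2567 (Z = -1 + 12*(138 + 76) = -1 + 12*214 = -1 + 2568 = 2567)
Z + l(-532, -141) = 2567 + 313 = 2880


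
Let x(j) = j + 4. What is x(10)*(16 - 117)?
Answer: -1414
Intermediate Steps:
x(j) = 4 + j
x(10)*(16 - 117) = (4 + 10)*(16 - 117) = 14*(-101) = -1414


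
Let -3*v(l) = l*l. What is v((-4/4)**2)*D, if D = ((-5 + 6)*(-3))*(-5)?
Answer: -5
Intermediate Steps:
D = 15 (D = (1*(-3))*(-5) = -3*(-5) = 15)
v(l) = -l**2/3 (v(l) = -l*l/3 = -l**2/3)
v((-4/4)**2)*D = -1**4/3*15 = -((-4*1/4)**2)**2/3*15 = -((-1)**2)**2/3*15 = -1/3*1**2*15 = -1/3*1*15 = -1/3*15 = -5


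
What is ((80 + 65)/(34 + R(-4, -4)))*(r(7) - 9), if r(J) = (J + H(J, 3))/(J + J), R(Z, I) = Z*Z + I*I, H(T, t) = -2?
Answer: -1595/84 ≈ -18.988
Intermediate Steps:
R(Z, I) = I² + Z² (R(Z, I) = Z² + I² = I² + Z²)
r(J) = (-2 + J)/(2*J) (r(J) = (J - 2)/(J + J) = (-2 + J)/((2*J)) = (-2 + J)*(1/(2*J)) = (-2 + J)/(2*J))
((80 + 65)/(34 + R(-4, -4)))*(r(7) - 9) = ((80 + 65)/(34 + ((-4)² + (-4)²)))*((½)*(-2 + 7)/7 - 9) = (145/(34 + (16 + 16)))*((½)*(⅐)*5 - 9) = (145/(34 + 32))*(5/14 - 9) = (145/66)*(-121/14) = -1595/84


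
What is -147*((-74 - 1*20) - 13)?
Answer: 15729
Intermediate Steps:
-147*((-74 - 1*20) - 13) = -147*((-74 - 20) - 13) = -147*(-94 - 13) = -147*(-107) = 15729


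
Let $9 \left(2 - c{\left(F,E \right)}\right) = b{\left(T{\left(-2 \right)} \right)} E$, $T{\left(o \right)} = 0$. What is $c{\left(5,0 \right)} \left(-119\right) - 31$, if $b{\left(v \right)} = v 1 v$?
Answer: $-269$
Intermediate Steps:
$b{\left(v \right)} = v^{2}$ ($b{\left(v \right)} = v v = v^{2}$)
$c{\left(F,E \right)} = 2$ ($c{\left(F,E \right)} = 2 - \frac{0^{2} E}{9} = 2 - \frac{0 E}{9} = 2 - 0 = 2 + 0 = 2$)
$c{\left(5,0 \right)} \left(-119\right) - 31 = 2 \left(-119\right) - 31 = -238 - 31 = -269$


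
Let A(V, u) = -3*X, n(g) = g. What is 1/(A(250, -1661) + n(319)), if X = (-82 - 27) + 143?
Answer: 1/217 ≈ 0.0046083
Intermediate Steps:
X = 34 (X = -109 + 143 = 34)
A(V, u) = -102 (A(V, u) = -3*34 = -102)
1/(A(250, -1661) + n(319)) = 1/(-102 + 319) = 1/217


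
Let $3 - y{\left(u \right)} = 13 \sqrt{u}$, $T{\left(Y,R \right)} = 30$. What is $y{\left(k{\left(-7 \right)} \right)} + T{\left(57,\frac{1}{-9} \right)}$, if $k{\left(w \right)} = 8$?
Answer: $33 - 26 \sqrt{2} \approx -3.7696$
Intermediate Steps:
$y{\left(u \right)} = 3 - 13 \sqrt{u}$
$y{\left(k{\left(-7 \right)} \right)} + T{\left(57,\frac{1}{-9} \right)} = \left(3 - 13 \sqrt{8}\right) + 30 = \left(3 - 13 \cdot 2 \sqrt{2}\right) + 30 = \left(3 - 26 \sqrt{2}\right) + 30 = 33 - 26 \sqrt{2}$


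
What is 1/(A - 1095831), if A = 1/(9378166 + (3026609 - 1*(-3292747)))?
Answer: -15697522/17201831230781 ≈ -9.1255e-7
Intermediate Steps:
A = 1/15697522 (A = 1/(9378166 + (3026609 + 3292747)) = 1/(9378166 + 6319356) = 1/15697522 ≈ 6.3704e-8)
1/(A - 1095831) = 1/(1/15697522 - 1095831) = 1/(-17201831230781/15697522) = -15697522/17201831230781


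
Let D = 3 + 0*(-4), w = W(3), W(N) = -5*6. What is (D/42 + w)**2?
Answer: 175561/196 ≈ 895.72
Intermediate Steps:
W(N) = -30
w = -30
D = 3 (D = 3 + 0 = 3)
(D/42 + w)**2 = (3/42 - 30)**2 = (3*(1/42) - 30)**2 = (1/14 - 30)**2 = (-419/14)**2 = 175561/196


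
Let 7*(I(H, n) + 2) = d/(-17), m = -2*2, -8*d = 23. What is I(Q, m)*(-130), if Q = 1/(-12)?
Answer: 122265/476 ≈ 256.86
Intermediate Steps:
d = -23/8 (d = -⅛*23 = -23/8 ≈ -2.8750)
m = -4
Q = -1/12 ≈ -0.083333
I(H, n) = -1881/952 (I(H, n) = -2 + (-23/8/(-17))/7 = -2 + (-23/8*(-1/17))/7 = -2 + (⅐)*(23/136) = -2 + 23/952 = -1881/952)
I(Q, m)*(-130) = -1881/952*(-130) = 122265/476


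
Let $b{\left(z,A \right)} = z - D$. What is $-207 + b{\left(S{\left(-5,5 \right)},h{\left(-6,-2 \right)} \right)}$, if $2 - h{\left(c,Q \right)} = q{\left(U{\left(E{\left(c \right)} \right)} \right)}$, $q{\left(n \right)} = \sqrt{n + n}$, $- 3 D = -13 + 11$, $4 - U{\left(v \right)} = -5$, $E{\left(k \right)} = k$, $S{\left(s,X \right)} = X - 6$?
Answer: $- \frac{626}{3} \approx -208.67$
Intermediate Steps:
$S{\left(s,X \right)} = -6 + X$ ($S{\left(s,X \right)} = X - 6 = -6 + X$)
$U{\left(v \right)} = 9$ ($U{\left(v \right)} = 4 - -5 = 4 + 5 = 9$)
$D = \frac{2}{3}$ ($D = - \frac{-13 + 11}{3} = \left(- \frac{1}{3}\right) \left(-2\right) = \frac{2}{3} \approx 0.66667$)
$q{\left(n \right)} = \sqrt{2} \sqrt{n}$ ($q{\left(n \right)} = \sqrt{2 n} = \sqrt{2} \sqrt{n}$)
$h{\left(c,Q \right)} = 2 - 3 \sqrt{2}$ ($h{\left(c,Q \right)} = 2 - \sqrt{2} \sqrt{9} = 2 - \sqrt{2} \cdot 3 = 2 - 3 \sqrt{2}$)
$b{\left(z,A \right)} = - \frac{2}{3} + z$ ($b{\left(z,A \right)} = z - \frac{2}{3} = - \frac{2}{3} + z$)
$-207 + b{\left(S{\left(-5,5 \right)},h{\left(-6,-2 \right)} \right)} = -207 + \left(- \frac{2}{3} + \left(-6 + 5\right)\right) = -207 - \frac{5}{3} = - \frac{626}{3}$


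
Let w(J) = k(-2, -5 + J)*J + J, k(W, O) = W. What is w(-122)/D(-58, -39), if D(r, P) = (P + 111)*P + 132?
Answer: -61/1338 ≈ -0.045590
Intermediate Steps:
w(J) = -J (w(J) = -2*J + J = -J)
D(r, P) = 132 + P*(111 + P) (D(r, P) = (111 + P)*P + 132 = P*(111 + P) + 132 = 132 + P*(111 + P))
w(-122)/D(-58, -39) = (-1*(-122))/(132 + (-39)² + 111*(-39)) = 122/(132 + 1521 - 4329) = 122/(-2676) = 122*(-1/2676) = -61/1338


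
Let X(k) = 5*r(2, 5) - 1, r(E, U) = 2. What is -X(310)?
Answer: -9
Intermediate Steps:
X(k) = 9 (X(k) = 5*2 - 1 = 10 - 1 = 9)
-X(310) = -1*9 = -9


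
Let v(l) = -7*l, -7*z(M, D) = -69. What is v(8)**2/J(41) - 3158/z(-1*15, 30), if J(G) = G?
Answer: -689962/2829 ≈ -243.89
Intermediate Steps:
z(M, D) = 69/7 (z(M, D) = -1/7*(-69) = 69/7)
v(8)**2/J(41) - 3158/z(-1*15, 30) = (-7*8)**2/41 - 3158/69/7 = (-56)**2*(1/41) - 3158*7/69 = 3136*(1/41) - 22106/69 = 3136/41 - 22106/69 = -689962/2829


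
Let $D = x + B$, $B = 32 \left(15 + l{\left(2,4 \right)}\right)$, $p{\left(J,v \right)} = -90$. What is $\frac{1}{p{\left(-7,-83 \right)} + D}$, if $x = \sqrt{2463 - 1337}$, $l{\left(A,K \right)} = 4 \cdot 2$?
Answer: $\frac{323}{208095} - \frac{\sqrt{1126}}{416190} \approx 0.0014715$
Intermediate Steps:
$l{\left(A,K \right)} = 8$
$B = 736$ ($B = 32 \left(15 + 8\right) = 32 \cdot 23 = 736$)
$x = \sqrt{1126} \approx 33.556$
$D = 736 + \sqrt{1126}$ ($D = \sqrt{1126} + 736 = 736 + \sqrt{1126} \approx 769.56$)
$\frac{1}{p{\left(-7,-83 \right)} + D} = \frac{1}{-90 + \left(736 + \sqrt{1126}\right)} = \frac{1}{646 + \sqrt{1126}}$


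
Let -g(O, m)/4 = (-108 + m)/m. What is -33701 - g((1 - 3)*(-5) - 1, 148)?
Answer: -1246897/37 ≈ -33700.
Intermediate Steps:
g(O, m) = -4*(-108 + m)/m
-33701 - g((1 - 3)*(-5) - 1, 148) = -33701 - (-4 + 432/148) = -33701 - (-4 + 432*(1/148)) = -33701 - (-4 + 108/37) = -33701 - 1*(-40/37) = -33701 + 40/37 = -1246897/37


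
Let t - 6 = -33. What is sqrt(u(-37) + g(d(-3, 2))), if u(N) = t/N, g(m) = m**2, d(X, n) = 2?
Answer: 5*sqrt(259)/37 ≈ 2.1748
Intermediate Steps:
t = -27 (t = 6 - 33 = -27)
u(N) = -27/N
sqrt(u(-37) + g(d(-3, 2))) = sqrt(-27/(-37) + 2**2) = sqrt(-27*(-1/37) + 4) = sqrt(27/37 + 4) = sqrt(175/37) = 5*sqrt(259)/37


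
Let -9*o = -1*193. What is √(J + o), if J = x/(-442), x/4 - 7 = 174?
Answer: √8706295/663 ≈ 4.4504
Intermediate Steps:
x = 724 (x = 28 + 4*174 = 28 + 696 = 724)
o = 193/9 (o = -(-1)*193/9 = -⅑*(-193) = 193/9 ≈ 21.444)
J = -362/221 (J = 724/(-442) = 724*(-1/442) = -362/221 ≈ -1.6380)
√(J + o) = √(-362/221 + 193/9) = √(39395/1989) = √8706295/663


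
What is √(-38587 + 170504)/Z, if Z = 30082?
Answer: √131917/30082 ≈ 0.012074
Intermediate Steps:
√(-38587 + 170504)/Z = √(-38587 + 170504)/30082 = √131917*(1/30082) = √131917/30082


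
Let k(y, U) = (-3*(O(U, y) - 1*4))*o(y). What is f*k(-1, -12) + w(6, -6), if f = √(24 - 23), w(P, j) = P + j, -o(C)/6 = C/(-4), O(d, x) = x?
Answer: -45/2 ≈ -22.500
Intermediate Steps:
o(C) = 3*C/2 (o(C) = -6*C/(-4) = -6*C*(-1)/4 = -(-3)*C/2 = 3*C/2)
k(y, U) = 3*y*(12 - 3*y)/2 (k(y, U) = (-3*(y - 1*4))*(3*y/2) = (-3*(y - 4))*(3*y/2) = (-3*(-4 + y))*(3*y/2) = (12 - 3*y)*(3*y/2) = 3*y*(12 - 3*y)/2)
f = 1 (f = √1 = 1)
f*k(-1, -12) + w(6, -6) = 1*((9/2)*(-1)*(4 - 1*(-1))) + (6 - 6) = 1*((9/2)*(-1)*(4 + 1)) + 0 = 1*((9/2)*(-1)*5) + 0 = 1*(-45/2) + 0 = -45/2 + 0 = -45/2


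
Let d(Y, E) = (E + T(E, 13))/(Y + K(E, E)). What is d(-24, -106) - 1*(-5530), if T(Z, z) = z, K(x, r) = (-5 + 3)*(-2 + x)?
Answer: 353889/64 ≈ 5529.5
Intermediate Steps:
K(x, r) = 4 - 2*x (K(x, r) = -2*(-2 + x) = 4 - 2*x)
d(Y, E) = (13 + E)/(4 + Y - 2*E) (d(Y, E) = (E + 13)/(Y + (4 - 2*E)) = (13 + E)/(4 + Y - 2*E))
d(-24, -106) - 1*(-5530) = (13 - 106)/(4 - 24 - 2*(-106)) - 1*(-5530) = -93/(4 - 24 + 212) + 5530 = -93/192 + 5530 = (1/192)*(-93) + 5530 = -31/64 + 5530 = 353889/64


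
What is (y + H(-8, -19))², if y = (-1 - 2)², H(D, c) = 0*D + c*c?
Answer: 136900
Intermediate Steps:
H(D, c) = c² (H(D, c) = 0 + c² = c²)
y = 9 (y = (-3)² = 9)
(y + H(-8, -19))² = (9 + (-19)²)² = (9 + 361)² = 370² = 136900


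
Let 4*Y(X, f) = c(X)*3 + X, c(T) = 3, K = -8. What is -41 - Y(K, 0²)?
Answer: -165/4 ≈ -41.250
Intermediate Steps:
Y(X, f) = 9/4 + X/4 (Y(X, f) = (3*3 + X)/4 = (9 + X)/4 = 9/4 + X/4)
-41 - Y(K, 0²) = -41 - (9/4 + (¼)*(-8)) = -41 - (9/4 - 2) = -41 - 1*¼ = -41 - ¼ = -165/4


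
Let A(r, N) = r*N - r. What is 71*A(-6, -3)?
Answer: 1704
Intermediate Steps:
A(r, N) = -r + N*r (A(r, N) = N*r - r = -r + N*r)
71*A(-6, -3) = 71*(-6*(-1 - 3)) = 71*(-6*(-4)) = 71*24 = 1704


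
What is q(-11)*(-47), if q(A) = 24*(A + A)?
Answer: 24816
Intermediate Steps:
q(A) = 48*A (q(A) = 24*(2*A) = 48*A)
q(-11)*(-47) = (48*(-11))*(-47) = -528*(-47) = 24816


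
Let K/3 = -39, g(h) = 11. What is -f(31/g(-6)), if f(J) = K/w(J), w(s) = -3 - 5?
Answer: -117/8 ≈ -14.625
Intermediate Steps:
w(s) = -8
K = -117 (K = 3*(-39) = -117)
f(J) = 117/8 (f(J) = -117/(-8) = -117*(-⅛) = 117/8)
-f(31/g(-6)) = -1*117/8 = -117/8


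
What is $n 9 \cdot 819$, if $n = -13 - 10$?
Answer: $-169533$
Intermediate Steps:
$n = -23$ ($n = -13 - 10 = -23$)
$n 9 \cdot 819 = \left(-23\right) 9 \cdot 819 = \left(-207\right) 819 = -169533$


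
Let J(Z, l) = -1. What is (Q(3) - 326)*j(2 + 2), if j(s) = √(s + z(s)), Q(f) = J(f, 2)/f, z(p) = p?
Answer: -1958*√2/3 ≈ -923.01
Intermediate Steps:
Q(f) = -1/f
j(s) = √2*√s (j(s) = √(s + s) = √(2*s) = √2*√s)
(Q(3) - 326)*j(2 + 2) = (-1/3 - 326)*(√2*√(2 + 2)) = (-1*⅓ - 326)*(√2*√4) = (-⅓ - 326)*(√2*2) = -1958*√2/3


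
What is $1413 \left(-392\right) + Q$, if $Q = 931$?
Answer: $-552965$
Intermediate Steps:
$1413 \left(-392\right) + Q = 1413 \left(-392\right) + 931 = -553896 + 931 = -552965$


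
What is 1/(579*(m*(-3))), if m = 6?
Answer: -1/10422 ≈ -9.5951e-5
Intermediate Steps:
1/(579*(m*(-3))) = 1/(579*(6*(-3))) = 1/(579*(-18)) = 1/(-10422) = -1/10422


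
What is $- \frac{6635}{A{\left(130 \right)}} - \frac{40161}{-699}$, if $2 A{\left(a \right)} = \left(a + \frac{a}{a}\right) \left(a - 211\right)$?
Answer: $\frac{145141367}{2472363} \approx 58.706$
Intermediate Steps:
$A{\left(a \right)} = \frac{\left(1 + a\right) \left(-211 + a\right)}{2}$ ($A{\left(a \right)} = \frac{\left(a + \frac{a}{a}\right) \left(a - 211\right)}{2} = \frac{\left(a + 1\right) \left(-211 + a\right)}{2} = \frac{\left(1 + a\right) \left(-211 + a\right)}{2}$)
$- \frac{6635}{A{\left(130 \right)}} - \frac{40161}{-699} = - \frac{6635}{- \frac{211}{2} + \frac{130^{2}}{2} - 13650} - \frac{40161}{-699} = - \frac{6635}{- \frac{211}{2} + \frac{1}{2} \cdot 16900 - 13650} - - \frac{13387}{233} = - \frac{6635}{- \frac{211}{2} + 8450 - 13650} + \frac{13387}{233} = - \frac{6635}{- \frac{10611}{2}} + \frac{13387}{233} = \left(-6635\right) \left(- \frac{2}{10611}\right) + \frac{13387}{233} = \frac{13270}{10611} + \frac{13387}{233} = \frac{145141367}{2472363}$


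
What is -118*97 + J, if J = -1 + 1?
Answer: -11446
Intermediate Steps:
J = 0
-118*97 + J = -118*97 + 0 = -11446 + 0 = -11446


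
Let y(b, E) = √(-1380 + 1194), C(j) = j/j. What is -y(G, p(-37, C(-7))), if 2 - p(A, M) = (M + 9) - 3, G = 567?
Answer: -I*√186 ≈ -13.638*I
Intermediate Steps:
C(j) = 1
p(A, M) = -4 - M (p(A, M) = 2 - ((M + 9) - 3) = 2 - ((9 + M) - 3) = 2 - (6 + M) = 2 + (-6 - M) = -4 - M)
y(b, E) = I*√186 (y(b, E) = √(-186) = I*√186)
-y(G, p(-37, C(-7))) = -I*√186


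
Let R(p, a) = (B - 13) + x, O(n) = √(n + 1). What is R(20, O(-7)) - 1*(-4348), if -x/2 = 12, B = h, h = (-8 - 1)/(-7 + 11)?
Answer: 17235/4 ≈ 4308.8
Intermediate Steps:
h = -9/4 ≈ -2.2500
B = -9/4 ≈ -2.2500
x = -24 (x = -2*12 = -24)
O(n) = √(1 + n)
R(p, a) = -157/4 (R(p, a) = (-9/4 - 13) - 24 = -61/4 - 24 = -157/4)
R(20, O(-7)) - 1*(-4348) = -157/4 - 1*(-4348) = -157/4 + 4348 = 17235/4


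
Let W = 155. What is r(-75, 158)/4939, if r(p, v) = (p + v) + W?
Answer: 238/4939 ≈ 0.048188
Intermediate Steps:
r(p, v) = 155 + p + v (r(p, v) = (p + v) + 155 = 155 + p + v)
r(-75, 158)/4939 = (155 - 75 + 158)/4939 = 238*(1/4939) = 238/4939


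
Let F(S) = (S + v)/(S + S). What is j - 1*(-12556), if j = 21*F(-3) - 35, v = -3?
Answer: 12542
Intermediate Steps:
F(S) = (-3 + S)/(2*S) (F(S) = (S - 3)/(S + S) = (-3 + S)/((2*S)) = (-3 + S)*(1/(2*S)) = (-3 + S)/(2*S))
j = -14 (j = 21*((1/2)*(-3 - 3)/(-3)) - 35 = 21*((1/2)*(-1/3)*(-6)) - 35 = 21*1 - 35 = 21 - 35 = -14)
j - 1*(-12556) = -14 - 1*(-12556) = -14 + 12556 = 12542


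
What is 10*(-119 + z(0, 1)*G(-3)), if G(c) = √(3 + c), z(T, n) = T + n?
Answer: -1190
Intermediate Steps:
10*(-119 + z(0, 1)*G(-3)) = 10*(-119 + (0 + 1)*√(3 - 3)) = 10*(-119 + 1*√0) = 10*(-119 + 1*0) = 10*(-119 + 0) = 10*(-119) = -1190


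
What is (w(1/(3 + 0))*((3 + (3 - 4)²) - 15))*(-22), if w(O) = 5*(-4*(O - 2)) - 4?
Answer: 21296/3 ≈ 7098.7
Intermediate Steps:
w(O) = 36 - 20*O (w(O) = 5*(-4*(-2 + O)) - 4 = 5*(8 - 4*O) - 4 = (40 - 20*O) - 4 = 36 - 20*O)
(w(1/(3 + 0))*((3 + (3 - 4)²) - 15))*(-22) = ((36 - 20/(3 + 0))*((3 + (3 - 4)²) - 15))*(-22) = ((36 - 20/3)*((3 + (-1)²) - 15))*(-22) = ((36 - 20*⅓)*((3 + 1) - 15))*(-22) = ((36 - 20/3)*(4 - 15))*(-22) = ((88/3)*(-11))*(-22) = -968/3*(-22) = 21296/3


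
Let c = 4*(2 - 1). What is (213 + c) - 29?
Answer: 188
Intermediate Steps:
c = 4 (c = 4*1 = 4)
(213 + c) - 29 = (213 + 4) - 29 = 217 - 29 = 188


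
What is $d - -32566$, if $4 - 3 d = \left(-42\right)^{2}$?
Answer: $\frac{95938}{3} \approx 31979.0$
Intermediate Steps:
$d = - \frac{1760}{3}$ ($d = \frac{4}{3} - \frac{\left(-42\right)^{2}}{3} = \frac{4}{3} - 588 = - \frac{1760}{3} \approx -586.67$)
$d - -32566 = - \frac{1760}{3} - -32566 = - \frac{1760}{3} + 32566 = \frac{95938}{3}$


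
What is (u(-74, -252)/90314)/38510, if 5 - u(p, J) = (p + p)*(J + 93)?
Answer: -3361/496856020 ≈ -6.7645e-6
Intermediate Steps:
u(p, J) = 5 - 2*p*(93 + J) (u(p, J) = 5 - (p + p)*(J + 93) = 5 - 2*p*(93 + J))
(u(-74, -252)/90314)/38510 = ((5 - 186*(-74) - 2*(-252)*(-74))/90314)/38510 = ((5 + 13764 - 37296)*(1/90314))*(1/38510) = -23527*1/90314*(1/38510) = -3361/12902*1/38510 = -3361/496856020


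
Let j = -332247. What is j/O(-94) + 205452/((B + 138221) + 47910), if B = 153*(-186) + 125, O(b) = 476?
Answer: -26165058477/37555924 ≈ -696.70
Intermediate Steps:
B = -28333 (B = -28458 + 125 = -28333)
j/O(-94) + 205452/((B + 138221) + 47910) = -332247/476 + 205452/((-28333 + 138221) + 47910) = -332247*1/476 + 205452/(109888 + 47910) = -332247/476 + 205452/157798 = -332247/476 + 205452*(1/157798) = -332247/476 + 102726/78899 = -26165058477/37555924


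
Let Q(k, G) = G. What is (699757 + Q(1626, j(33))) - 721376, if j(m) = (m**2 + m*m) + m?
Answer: -19408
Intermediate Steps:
j(m) = m + 2*m**2 (j(m) = (m**2 + m**2) + m = 2*m**2 + m = m + 2*m**2)
(699757 + Q(1626, j(33))) - 721376 = (699757 + 33*(1 + 2*33)) - 721376 = (699757 + 33*(1 + 66)) - 721376 = (699757 + 33*67) - 721376 = (699757 + 2211) - 721376 = 701968 - 721376 = -19408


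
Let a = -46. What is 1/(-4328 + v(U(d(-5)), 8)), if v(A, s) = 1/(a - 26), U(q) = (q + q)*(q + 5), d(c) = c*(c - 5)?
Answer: -72/311617 ≈ -0.00023105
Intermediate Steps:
d(c) = c*(-5 + c)
U(q) = 2*q*(5 + q) (U(q) = (2*q)*(5 + q) = 2*q*(5 + q))
v(A, s) = -1/72 (v(A, s) = 1/(-46 - 26) = 1/(-72) = -1/72)
1/(-4328 + v(U(d(-5)), 8)) = 1/(-4328 - 1/72) = 1/(-311617/72) = -72/311617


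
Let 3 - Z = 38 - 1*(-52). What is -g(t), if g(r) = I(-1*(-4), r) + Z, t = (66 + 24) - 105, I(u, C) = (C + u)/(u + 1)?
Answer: 446/5 ≈ 89.200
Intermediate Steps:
Z = -87 (Z = 3 - (38 - 1*(-52)) = 3 - (38 + 52) = 3 - 1*90 = 3 - 90 = -87)
I(u, C) = (C + u)/(1 + u)
t = -15 (t = 90 - 105 = -15)
g(r) = -431/5 + r/5 (g(r) = (r - 1*(-4))/(1 - 1*(-4)) - 87 = (r + 4)/(1 + 4) - 87 = (4 + r)/5 - 87 = (⅘ + r/5) - 87 = -431/5 + r/5)
-g(t) = -(-431/5 + (⅕)*(-15)) = -(-431/5 - 3) = -1*(-446/5) = 446/5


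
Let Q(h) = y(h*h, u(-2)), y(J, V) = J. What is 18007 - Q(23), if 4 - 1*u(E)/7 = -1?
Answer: 17478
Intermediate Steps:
u(E) = 35 (u(E) = 28 - 7*(-1) = 28 + 7 = 35)
Q(h) = h² (Q(h) = h*h = h²)
18007 - Q(23) = 18007 - 1*23² = 18007 - 1*529 = 18007 - 529 = 17478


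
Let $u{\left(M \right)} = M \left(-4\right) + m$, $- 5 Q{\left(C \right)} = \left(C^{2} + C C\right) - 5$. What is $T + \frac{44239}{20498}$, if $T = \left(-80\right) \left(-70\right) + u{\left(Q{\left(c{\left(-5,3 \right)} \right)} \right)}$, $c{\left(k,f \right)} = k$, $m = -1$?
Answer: $\frac{115550469}{20498} \approx 5637.2$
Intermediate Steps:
$Q{\left(C \right)} = 1 - \frac{2 C^{2}}{5}$ ($Q{\left(C \right)} = - \frac{\left(C^{2} + C C\right) - 5}{5} = - \frac{\left(C^{2} + C^{2}\right) - 5}{5} = - \frac{2 C^{2} - 5}{5} = - \frac{-5 + 2 C^{2}}{5} = 1 - \frac{2 C^{2}}{5}$)
$u{\left(M \right)} = -1 - 4 M$ ($u{\left(M \right)} = M \left(-4\right) - 1 = - 4 M - 1 = -1 - 4 M$)
$T = 5635$ ($T = \left(-80\right) \left(-70\right) - \left(1 + 4 \left(1 - \frac{2 \left(-5\right)^{2}}{5}\right)\right) = 5600 - \left(1 + 4 \left(1 - 10\right)\right) = 5600 - -35 = 5600 + \left(-1 + 36\right) = 5600 + 35 = 5635$)
$T + \frac{44239}{20498} = 5635 + \frac{44239}{20498} = \frac{115550469}{20498}$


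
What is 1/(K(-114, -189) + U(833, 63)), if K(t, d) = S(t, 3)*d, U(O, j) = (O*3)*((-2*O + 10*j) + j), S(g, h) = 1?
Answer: -1/2431716 ≈ -4.1123e-7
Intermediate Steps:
U(O, j) = 3*O*(-2*O + 11*j) (U(O, j) = (3*O)*(-2*O + 11*j) = 3*O*(-2*O + 11*j))
K(t, d) = d (K(t, d) = 1*d = d)
1/(K(-114, -189) + U(833, 63)) = 1/(-189 + 3*833*(-2*833 + 11*63)) = 1/(-189 + 3*833*(-1666 + 693)) = 1/(-189 + 3*833*(-973)) = 1/(-189 - 2431527) = 1/(-2431716) = -1/2431716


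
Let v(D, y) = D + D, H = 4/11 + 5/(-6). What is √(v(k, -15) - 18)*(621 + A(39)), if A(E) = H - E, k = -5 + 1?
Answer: 38381*I*√26/66 ≈ 2965.2*I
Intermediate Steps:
k = -4
H = -31/66 (H = 4*(1/11) + 5*(-⅙) = 4/11 - ⅚ = -31/66 ≈ -0.46970)
A(E) = -31/66 - E
v(D, y) = 2*D
√(v(k, -15) - 18)*(621 + A(39)) = √(2*(-4) - 18)*(621 + (-31/66 - 1*39)) = √(-8 - 18)*(621 + (-31/66 - 39)) = √(-26)*(621 - 2605/66) = (I*√26)*(38381/66) = 38381*I*√26/66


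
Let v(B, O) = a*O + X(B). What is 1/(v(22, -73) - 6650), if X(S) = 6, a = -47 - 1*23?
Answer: -1/1534 ≈ -0.00065189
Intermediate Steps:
a = -70 (a = -47 - 23 = -70)
v(B, O) = 6 - 70*O (v(B, O) = -70*O + 6 = 6 - 70*O)
1/(v(22, -73) - 6650) = 1/((6 - 70*(-73)) - 6650) = 1/((6 + 5110) - 6650) = 1/(5116 - 6650) = 1/(-1534) = -1/1534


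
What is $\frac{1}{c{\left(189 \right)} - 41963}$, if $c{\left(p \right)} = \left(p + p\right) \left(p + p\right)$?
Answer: $\frac{1}{100921} \approx 9.9087 \cdot 10^{-6}$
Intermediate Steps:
$c{\left(p \right)} = 4 p^{2}$ ($c{\left(p \right)} = 2 p 2 p = 4 p^{2}$)
$\frac{1}{c{\left(189 \right)} - 41963} = \frac{1}{4 \cdot 189^{2} - 41963} = \frac{1}{4 \cdot 35721 - 41963} = \frac{1}{142884 - 41963} = \frac{1}{100921}$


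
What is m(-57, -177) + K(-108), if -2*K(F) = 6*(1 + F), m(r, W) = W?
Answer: 144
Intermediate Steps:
K(F) = -3 - 3*F (K(F) = -3*(1 + F) = -(6 + 6*F)/2 = -3 - 3*F)
m(-57, -177) + K(-108) = -177 + (-3 - 3*(-108)) = -177 + (-3 + 324) = -177 + 321 = 144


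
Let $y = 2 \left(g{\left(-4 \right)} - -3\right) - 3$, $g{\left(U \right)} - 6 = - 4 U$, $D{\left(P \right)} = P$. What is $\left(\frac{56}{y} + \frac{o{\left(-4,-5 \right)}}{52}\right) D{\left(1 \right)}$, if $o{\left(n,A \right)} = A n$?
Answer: $\frac{963}{611} \approx 1.5761$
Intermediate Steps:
$g{\left(U \right)} = 6 - 4 U$
$y = 47$ ($y = 2 \left(\left(6 - -16\right) - -3\right) - 3 = 2 \left(\left(6 + 16\right) + 3\right) - 3 = 2 \left(22 + 3\right) - 3 = 2 \cdot 25 - 3 = 50 - 3 = 47$)
$\left(\frac{56}{y} + \frac{o{\left(-4,-5 \right)}}{52}\right) D{\left(1 \right)} = \left(\frac{56}{47} + \frac{\left(-5\right) \left(-4\right)}{52}\right) 1 = \left(56 \cdot \frac{1}{47} + 20 \cdot \frac{1}{52}\right) 1 = \left(\frac{56}{47} + \frac{5}{13}\right) 1 = \frac{963}{611} \cdot 1 = \frac{963}{611}$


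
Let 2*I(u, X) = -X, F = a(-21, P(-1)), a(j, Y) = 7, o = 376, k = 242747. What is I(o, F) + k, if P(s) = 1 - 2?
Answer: 485487/2 ≈ 2.4274e+5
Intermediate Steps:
P(s) = -1
F = 7
I(u, X) = -X/2 (I(u, X) = (-X)/2 = -X/2)
I(o, F) + k = -½*7 + 242747 = -7/2 + 242747 = 485487/2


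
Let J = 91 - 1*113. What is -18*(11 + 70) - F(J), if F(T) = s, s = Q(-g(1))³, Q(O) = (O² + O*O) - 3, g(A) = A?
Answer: -1457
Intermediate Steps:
Q(O) = -3 + 2*O² (Q(O) = (O² + O²) - 3 = 2*O² - 3 = -3 + 2*O²)
J = -22 (J = 91 - 113 = -22)
s = -1 (s = (-3 + 2*(-1*1)²)³ = (-3 + 2*(-1)²)³ = (-3 + 2*1)³ = (-3 + 2)³ = (-1)³ = -1)
F(T) = -1
-18*(11 + 70) - F(J) = -18*(11 + 70) - 1*(-1) = -18*81 + 1 = -1458 + 1 = -1457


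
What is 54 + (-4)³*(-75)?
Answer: 4854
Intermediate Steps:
54 + (-4)³*(-75) = 54 - 64*(-75) = 54 + 4800 = 4854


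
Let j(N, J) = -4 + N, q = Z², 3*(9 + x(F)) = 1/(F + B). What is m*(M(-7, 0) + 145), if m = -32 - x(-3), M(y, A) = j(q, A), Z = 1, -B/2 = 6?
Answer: -146828/45 ≈ -3262.8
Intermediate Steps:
B = -12 (B = -2*6 = -12)
x(F) = -9 + 1/(3*(-12 + F)) (x(F) = -9 + 1/(3*(F - 12)) = -9 + 1/(3*(-12 + F)))
q = 1 (q = 1² = 1)
M(y, A) = -3 (M(y, A) = -4 + 1 = -3)
m = -1034/45 (m = -32 - (325 - 27*(-3))/(3*(-12 - 3)) = -32 - (325 + 81)/(3*(-15)) = -32 - (-1)*406/(3*15) = -32 - 1*(-406/45) = -32 + 406/45 = -1034/45 ≈ -22.978)
m*(M(-7, 0) + 145) = -1034*(-3 + 145)/45 = -1034/45*142 = -146828/45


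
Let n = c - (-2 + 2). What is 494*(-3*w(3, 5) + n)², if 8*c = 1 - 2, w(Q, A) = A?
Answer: 3616327/32 ≈ 1.1301e+5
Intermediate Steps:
c = -⅛ (c = (1 - 2)/8 = (⅛)*(-1) = -⅛ ≈ -0.12500)
n = -⅛ (n = -⅛ - (-2 + 2) = -⅛ - 1*0 = -⅛ + 0 = -⅛ ≈ -0.12500)
494*(-3*w(3, 5) + n)² = 494*(-3*5 - ⅛)² = 494*(-15 - ⅛)² = 494*(-121/8)² = 494*(14641/64) = 3616327/32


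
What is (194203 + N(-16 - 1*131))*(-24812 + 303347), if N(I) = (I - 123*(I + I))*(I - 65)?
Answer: -2072572528695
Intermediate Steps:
N(I) = -245*I*(-65 + I) (N(I) = (I - 246*I)*(-65 + I) = (-245*I)*(-65 + I) = -245*I*(-65 + I))
(194203 + N(-16 - 1*131))*(-24812 + 303347) = (194203 + 245*(-16 - 1*131)*(65 - (-16 - 1*131)))*(-24812 + 303347) = (194203 + 245*(-16 - 131)*(65 - (-16 - 131)))*278535 = (194203 + 245*(-147)*(65 - 1*(-147)))*278535 = (194203 + 245*(-147)*(65 + 147))*278535 = (194203 + 245*(-147)*212)*278535 = (194203 - 7635180)*278535 = -7440977*278535 = -2072572528695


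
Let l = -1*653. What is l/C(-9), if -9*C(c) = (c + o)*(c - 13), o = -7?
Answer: 5877/352 ≈ 16.696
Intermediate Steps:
C(c) = -(-13 + c)*(-7 + c)/9 (C(c) = -(c - 7)*(c - 13)/9 = -(-7 + c)*(-13 + c)/9 = -(-13 + c)*(-7 + c)/9)
l = -653
l/C(-9) = -653/(-91/9 - ⅑*(-9)² + (20/9)*(-9)) = -653/(-91/9 - ⅑*81 - 20) = -653/(-91/9 - 9 - 20) = -653/(-352/9) = -653*(-9/352) = 5877/352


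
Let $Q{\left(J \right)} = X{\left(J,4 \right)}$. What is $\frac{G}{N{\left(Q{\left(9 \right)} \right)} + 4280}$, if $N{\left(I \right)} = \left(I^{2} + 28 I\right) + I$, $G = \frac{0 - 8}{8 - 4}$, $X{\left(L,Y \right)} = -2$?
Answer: $- \frac{1}{2113} \approx -0.00047326$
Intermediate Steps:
$G = -2$ ($G = - \frac{8}{4} = \left(-8\right) \frac{1}{4} = -2$)
$Q{\left(J \right)} = -2$
$N{\left(I \right)} = I^{2} + 29 I$
$\frac{G}{N{\left(Q{\left(9 \right)} \right)} + 4280} = \frac{1}{- 2 \left(29 - 2\right) + 4280} \left(-2\right) = \frac{1}{\left(-2\right) 27 + 4280} \left(-2\right) = \frac{1}{-54 + 4280} \left(-2\right) = \frac{1}{4226} \left(-2\right) = - \frac{1}{2113}$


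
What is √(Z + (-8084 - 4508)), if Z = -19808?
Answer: 180*I ≈ 180.0*I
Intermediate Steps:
√(Z + (-8084 - 4508)) = √(-19808 + (-8084 - 4508)) = √(-19808 - 12592) = √(-32400) = 180*I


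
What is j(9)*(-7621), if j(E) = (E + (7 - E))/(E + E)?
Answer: -53347/18 ≈ -2963.7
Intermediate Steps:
j(E) = 7/(2*E) (j(E) = 7/((2*E)) = 7*(1/(2*E)) = 7/(2*E))
j(9)*(-7621) = ((7/2)/9)*(-7621) = ((7/2)*(⅑))*(-7621) = (7/18)*(-7621) = -53347/18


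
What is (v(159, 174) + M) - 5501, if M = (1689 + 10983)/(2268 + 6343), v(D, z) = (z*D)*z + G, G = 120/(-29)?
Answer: 1200743928545/249719 ≈ 4.8084e+6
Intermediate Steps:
G = -120/29 (G = 120*(-1/29) = -120/29 ≈ -4.1379)
v(D, z) = -120/29 + D*z² (v(D, z) = (z*D)*z - 120/29 = (D*z)*z - 120/29 = D*z² - 120/29 = -120/29 + D*z²)
M = 12672/8611 ≈ 1.4716
(v(159, 174) + M) - 5501 = ((-120/29 + 159*174²) + 12672/8611) - 5501 = ((-120/29 + 159*30276) + 12672/8611) - 5501 = ((-120/29 + 4813884) + 12672/8611) - 5501 = (139602516/29 + 12672/8611) - 5501 = 1202117632764/249719 - 5501 = 1200743928545/249719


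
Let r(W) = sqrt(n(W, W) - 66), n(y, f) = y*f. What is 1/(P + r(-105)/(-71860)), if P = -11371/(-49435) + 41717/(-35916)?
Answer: -18954428238132606058535430/17655941172057175664750729 + 283166731966818404970*sqrt(10959)/17655941172057175664750729 ≈ -1.0719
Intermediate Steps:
n(y, f) = f*y
r(W) = sqrt(-66 + W**2) (r(W) = sqrt(W*W - 66) = sqrt(W**2 - 66) = sqrt(-66 + W**2))
P = -1653879059/1775507460 (P = -11371*(-1/49435) + 41717*(-1/35916) = 11371/49435 - 41717/35916 = -1653879059/1775507460 ≈ -0.93150)
1/(P + r(-105)/(-71860)) = 1/(-1653879059/1775507460 + sqrt(-66 + (-105)**2)/(-71860)) = 1/(-1653879059/1775507460 + sqrt(-66 + 11025)*(-1/71860)) = 1/(-1653879059/1775507460 + sqrt(10959)*(-1/71860)) = 1/(-1653879059/1775507460 - sqrt(10959)/71860)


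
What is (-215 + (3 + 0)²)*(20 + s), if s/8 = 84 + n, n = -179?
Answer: 152440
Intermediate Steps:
s = -760 (s = 8*(84 - 179) = 8*(-95) = -760)
(-215 + (3 + 0)²)*(20 + s) = (-215 + (3 + 0)²)*(20 - 760) = (-215 + 3²)*(-740) = (-215 + 9)*(-740) = -206*(-740) = 152440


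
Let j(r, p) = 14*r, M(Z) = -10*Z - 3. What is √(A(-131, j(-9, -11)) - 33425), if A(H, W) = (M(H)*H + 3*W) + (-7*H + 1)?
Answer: 3*I*√22678 ≈ 451.78*I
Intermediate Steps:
M(Z) = -3 - 10*Z
A(H, W) = 1 - 7*H + 3*W + H*(-3 - 10*H) (A(H, W) = ((-3 - 10*H)*H + 3*W) + (-7*H + 1) = (H*(-3 - 10*H) + 3*W) + (1 - 7*H) = (3*W + H*(-3 - 10*H)) + (1 - 7*H) = 1 - 7*H + 3*W + H*(-3 - 10*H))
√(A(-131, j(-9, -11)) - 33425) = √((1 - 10*(-131) - 10*(-131)² + 3*(14*(-9))) - 33425) = √((1 + 1310 - 10*17161 + 3*(-126)) - 33425) = √((1 + 1310 - 171610 - 378) - 33425) = √(-170677 - 33425) = √(-204102) = 3*I*√22678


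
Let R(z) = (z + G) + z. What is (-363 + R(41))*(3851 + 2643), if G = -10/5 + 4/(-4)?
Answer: -1844296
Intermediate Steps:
G = -3 (G = -10*⅕ + 4*(-¼) = -2 - 1 = -3)
R(z) = -3 + 2*z (R(z) = (z - 3) + z = (-3 + z) + z = -3 + 2*z)
(-363 + R(41))*(3851 + 2643) = (-363 + (-3 + 2*41))*(3851 + 2643) = (-363 + (-3 + 82))*6494 = (-363 + 79)*6494 = -284*6494 = -1844296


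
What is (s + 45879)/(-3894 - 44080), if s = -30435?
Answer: -7722/23987 ≈ -0.32192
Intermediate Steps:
(s + 45879)/(-3894 - 44080) = (-30435 + 45879)/(-3894 - 44080) = 15444/(-47974) = 15444*(-1/47974) = -7722/23987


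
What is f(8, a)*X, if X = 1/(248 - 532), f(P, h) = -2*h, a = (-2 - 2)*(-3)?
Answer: 6/71 ≈ 0.084507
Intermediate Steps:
a = 12 (a = -4*(-3) = 12)
X = -1/284 (X = 1/(-284) = -1/284 ≈ -0.0035211)
f(8, a)*X = -2*12*(-1/284) = -24*(-1/284) = 6/71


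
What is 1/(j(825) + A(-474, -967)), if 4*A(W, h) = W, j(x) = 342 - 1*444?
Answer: -2/441 ≈ -0.0045351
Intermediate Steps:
j(x) = -102 (j(x) = 342 - 444 = -102)
A(W, h) = W/4
1/(j(825) + A(-474, -967)) = 1/(-102 + (1/4)*(-474)) = 1/(-102 - 237/2) = 1/(-441/2) = -2/441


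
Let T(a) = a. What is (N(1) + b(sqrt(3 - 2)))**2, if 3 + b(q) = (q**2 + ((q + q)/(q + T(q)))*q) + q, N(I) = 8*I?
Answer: 64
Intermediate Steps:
b(q) = -3 + q**2 + 2*q (b(q) = -3 + ((q**2 + ((q + q)/(q + q))*q) + q) = -3 + ((q**2 + ((2*q)/((2*q)))*q) + q) = -3 + ((q**2 + ((2*q)*(1/(2*q)))*q) + q) = -3 + ((q**2 + 1*q) + q) = -3 + ((q**2 + q) + q) = -3 + ((q + q**2) + q) = -3 + (q**2 + 2*q) = -3 + q**2 + 2*q)
(N(1) + b(sqrt(3 - 2)))**2 = (8*1 + (-3 + (sqrt(3 - 2))**2 + 2*sqrt(3 - 2)))**2 = (8 + (-3 + (sqrt(1))**2 + 2*sqrt(1)))**2 = (8 + (-3 + 1**2 + 2*1))**2 = (8 + (-3 + 1 + 2))**2 = (8 + 0)**2 = 8**2 = 64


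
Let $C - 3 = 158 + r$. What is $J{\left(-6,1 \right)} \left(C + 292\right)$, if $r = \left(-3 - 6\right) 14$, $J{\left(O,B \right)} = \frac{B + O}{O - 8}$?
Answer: $\frac{1635}{14} \approx 116.79$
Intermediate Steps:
$J{\left(O,B \right)} = \frac{B + O}{-8 + O}$
$r = -126$ ($r = \left(-3 - 6\right) 14 = \left(-9\right) 14 = -126$)
$C = 35$ ($C = 3 + \left(158 - 126\right) = 3 + 32 = 35$)
$J{\left(-6,1 \right)} \left(C + 292\right) = \frac{1 - 6}{-8 - 6} \left(35 + 292\right) = \frac{1}{-14} \left(-5\right) 327 = \left(- \frac{1}{14}\right) \left(-5\right) 327 = \frac{5}{14} \cdot 327 = \frac{1635}{14}$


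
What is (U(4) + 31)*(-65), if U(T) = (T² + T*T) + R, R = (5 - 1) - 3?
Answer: -4160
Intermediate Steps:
R = 1 (R = 4 - 3 = 1)
U(T) = 1 + 2*T² (U(T) = (T² + T*T) + 1 = (T² + T²) + 1 = 2*T² + 1 = 1 + 2*T²)
(U(4) + 31)*(-65) = ((1 + 2*4²) + 31)*(-65) = ((1 + 2*16) + 31)*(-65) = ((1 + 32) + 31)*(-65) = (33 + 31)*(-65) = 64*(-65) = -4160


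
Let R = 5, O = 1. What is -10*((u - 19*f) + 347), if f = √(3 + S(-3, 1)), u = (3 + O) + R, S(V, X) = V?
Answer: -3560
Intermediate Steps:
u = 9 (u = (3 + 1) + 5 = 4 + 5 = 9)
f = 0 (f = √(3 - 3) = √0 = 0)
-10*((u - 19*f) + 347) = -10*((9 - 19*0) + 347) = -10*((9 + 0) + 347) = -10*(9 + 347) = -10*356 = -3560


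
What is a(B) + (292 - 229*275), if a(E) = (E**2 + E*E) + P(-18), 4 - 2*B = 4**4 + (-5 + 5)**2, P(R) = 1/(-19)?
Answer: -587690/19 ≈ -30931.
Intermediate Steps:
P(R) = -1/19
B = -126 (B = 2 - (4**4 + (-5 + 5)**2)/2 = 2 - (256 + 0**2)/2 = 2 - (256 + 0)/2 = 2 - 1/2*256 = 2 - 128 = -126)
a(E) = -1/19 + 2*E**2 (a(E) = (E**2 + E*E) - 1/19 = (E**2 + E**2) - 1/19 = 2*E**2 - 1/19 = -1/19 + 2*E**2)
a(B) + (292 - 229*275) = (-1/19 + 2*(-126)**2) + (292 - 229*275) = (-1/19 + 2*15876) + (292 - 62975) = (-1/19 + 31752) - 62683 = 603287/19 - 62683 = -587690/19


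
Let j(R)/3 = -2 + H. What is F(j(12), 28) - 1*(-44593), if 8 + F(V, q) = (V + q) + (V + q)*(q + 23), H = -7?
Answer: 44637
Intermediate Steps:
j(R) = -27 (j(R) = 3*(-2 - 7) = 3*(-9) = -27)
F(V, q) = -8 + V + q + (23 + q)*(V + q) (F(V, q) = -8 + ((V + q) + (V + q)*(q + 23)) = -8 + ((V + q) + (V + q)*(23 + q)) = -8 + ((V + q) + (23 + q)*(V + q)) = -8 + (V + q + (23 + q)*(V + q)) = -8 + V + q + (23 + q)*(V + q))
F(j(12), 28) - 1*(-44593) = (-8 + 28**2 + 24*(-27) + 24*28 - 27*28) - 1*(-44593) = (-8 + 784 - 648 + 672 - 756) + 44593 = 44 + 44593 = 44637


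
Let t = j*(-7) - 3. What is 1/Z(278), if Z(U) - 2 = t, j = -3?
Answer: 1/20 ≈ 0.050000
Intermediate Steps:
t = 18 (t = -3*(-7) - 3 = 21 - 3 = 18)
Z(U) = 20 (Z(U) = 2 + 18 = 20)
1/Z(278) = 1/20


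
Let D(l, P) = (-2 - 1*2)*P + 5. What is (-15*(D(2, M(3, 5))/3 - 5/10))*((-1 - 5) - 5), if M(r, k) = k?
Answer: -1815/2 ≈ -907.50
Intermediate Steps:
D(l, P) = 5 - 4*P (D(l, P) = (-2 - 2)*P + 5 = -4*P + 5 = 5 - 4*P)
(-15*(D(2, M(3, 5))/3 - 5/10))*((-1 - 5) - 5) = (-15*((5 - 4*5)/3 - 5/10))*((-1 - 5) - 5) = (-15*((5 - 20)*(1/3) - 5*1/10))*(-6 - 5) = -15*(-15*1/3 - 1/2)*(-11) = -15*(-5 - 1/2)*(-11) = -15*(-11/2)*(-11) = (165/2)*(-11) = -1815/2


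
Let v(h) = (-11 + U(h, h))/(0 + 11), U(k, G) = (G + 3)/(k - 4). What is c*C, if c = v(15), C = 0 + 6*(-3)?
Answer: 1854/121 ≈ 15.322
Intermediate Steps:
U(k, G) = (3 + G)/(-4 + k)
C = -18 (C = 0 - 18 = -18)
v(h) = -1 + (3 + h)/(11*(-4 + h)) (v(h) = (-11 + (3 + h)/(-4 + h))/(0 + 11) = (-11 + (3 + h)/(-4 + h))/11 = (-11 + (3 + h)/(-4 + h))*(1/11) = -1 + (3 + h)/(11*(-4 + h)))
c = -103/121 (c = (47 - 10*15)/(11*(-4 + 15)) = (1/11)*(47 - 150)/11 = (1/11)*(1/11)*(-103) = -103/121 ≈ -0.85124)
c*C = -103/121*(-18) = 1854/121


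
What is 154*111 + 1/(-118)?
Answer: 2017091/118 ≈ 17094.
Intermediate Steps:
154*111 + 1/(-118) = 17094 - 1/118 = 2017091/118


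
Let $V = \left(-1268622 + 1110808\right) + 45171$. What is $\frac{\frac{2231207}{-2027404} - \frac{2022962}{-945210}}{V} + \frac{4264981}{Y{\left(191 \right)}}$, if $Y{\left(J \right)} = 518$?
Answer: $\frac{1429565464910206390639}{173626778560942140} \approx 8233.5$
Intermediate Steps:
$V = -112643$ ($V = -157814 + 45171 = -112643$)
$\frac{\frac{2231207}{-2027404} - \frac{2022962}{-945210}}{V} + \frac{4264981}{Y{\left(191 \right)}} = \frac{\frac{2231207}{-2027404} - \frac{2022962}{-945210}}{-112643} + \frac{4264981}{518} = \left(2231207 \left(- \frac{1}{2027404}\right) - - \frac{1011481}{472605}\right) \left(- \frac{1}{112643}\right) + 4264981 \cdot \frac{1}{518} = \left(- \frac{97009}{88148} + \frac{1011481}{472605}\right) \left(- \frac{1}{112643}\right) + \frac{609283}{74} = \frac{43313088743}{41659185540} \left(- \frac{1}{112643}\right) + \frac{609283}{74} = - \frac{43313088743}{4692615636782220} + \frac{609283}{74} = \frac{1429565464910206390639}{173626778560942140}$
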